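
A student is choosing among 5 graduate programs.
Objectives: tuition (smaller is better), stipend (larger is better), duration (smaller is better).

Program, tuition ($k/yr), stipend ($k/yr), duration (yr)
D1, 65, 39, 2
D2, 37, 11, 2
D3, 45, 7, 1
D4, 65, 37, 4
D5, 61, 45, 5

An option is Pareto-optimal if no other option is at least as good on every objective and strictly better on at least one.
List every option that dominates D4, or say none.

D1

D1: tuition 65≤65, stipend 39≥37, duration 2≤4 — dominates D4.
Others (D2, D3, D5) are each worse than D4 on at least one objective.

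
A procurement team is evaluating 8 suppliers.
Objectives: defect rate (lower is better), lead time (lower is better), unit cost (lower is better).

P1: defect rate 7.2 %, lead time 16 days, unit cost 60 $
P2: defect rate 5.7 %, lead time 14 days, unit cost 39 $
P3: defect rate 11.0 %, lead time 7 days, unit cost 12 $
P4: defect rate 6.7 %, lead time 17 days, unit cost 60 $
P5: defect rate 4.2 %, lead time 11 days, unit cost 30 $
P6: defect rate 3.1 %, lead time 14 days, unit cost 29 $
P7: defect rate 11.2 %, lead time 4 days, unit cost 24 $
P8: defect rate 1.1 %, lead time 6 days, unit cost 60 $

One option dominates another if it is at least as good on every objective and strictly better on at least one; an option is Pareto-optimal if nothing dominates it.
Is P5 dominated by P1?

P1 vs P5: P1 is worse on defect rate (7.2 vs 4.2), so it does not dominate P5.

No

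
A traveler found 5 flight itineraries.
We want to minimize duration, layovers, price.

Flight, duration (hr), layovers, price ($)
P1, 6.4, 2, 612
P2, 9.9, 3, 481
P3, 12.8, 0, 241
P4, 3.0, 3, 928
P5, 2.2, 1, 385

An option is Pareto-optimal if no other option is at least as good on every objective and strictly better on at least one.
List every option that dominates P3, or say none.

P1: worse on layovers (2 vs 0).
P2: worse on layovers (3 vs 0).
P4: worse on layovers (3 vs 0).
P5: worse on layovers (1 vs 0).
No option dominates P3.

none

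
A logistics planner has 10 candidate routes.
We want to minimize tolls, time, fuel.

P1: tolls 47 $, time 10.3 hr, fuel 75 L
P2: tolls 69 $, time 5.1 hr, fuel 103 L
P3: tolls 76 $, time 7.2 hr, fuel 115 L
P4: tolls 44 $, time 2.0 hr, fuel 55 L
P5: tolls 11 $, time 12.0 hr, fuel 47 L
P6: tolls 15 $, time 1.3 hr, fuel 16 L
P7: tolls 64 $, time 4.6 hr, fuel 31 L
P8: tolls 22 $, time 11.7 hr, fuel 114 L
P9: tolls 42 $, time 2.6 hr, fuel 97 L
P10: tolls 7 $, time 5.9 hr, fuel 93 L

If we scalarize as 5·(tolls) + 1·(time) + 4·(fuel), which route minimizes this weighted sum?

P6

P1: 5·47 + 1·10.3 + 4·75 = 545.3
P2: 5·69 + 1·5.1 + 4·103 = 762.1
P3: 5·76 + 1·7.2 + 4·115 = 847.2
P4: 5·44 + 1·2.0 + 4·55 = 442.0
P5: 5·11 + 1·12.0 + 4·47 = 255.0
P6: 5·15 + 1·1.3 + 4·16 = 140.3
P7: 5·64 + 1·4.6 + 4·31 = 448.6
P8: 5·22 + 1·11.7 + 4·114 = 577.7
P9: 5·42 + 1·2.6 + 4·97 = 600.6
P10: 5·7 + 1·5.9 + 4·93 = 412.9
Lowest: P6 at 140.3.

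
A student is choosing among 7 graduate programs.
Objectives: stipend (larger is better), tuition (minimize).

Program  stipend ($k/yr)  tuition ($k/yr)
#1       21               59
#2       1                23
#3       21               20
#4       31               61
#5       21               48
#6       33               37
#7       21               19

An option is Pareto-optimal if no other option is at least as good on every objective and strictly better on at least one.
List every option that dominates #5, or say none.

#3: stipend 21≥21, tuition 20≤48 — dominates #5.
#6: stipend 33≥21, tuition 37≤48 — dominates #5.
#7: stipend 21≥21, tuition 19≤48 — dominates #5.
Others (#1, #2, #4) are each worse than #5 on at least one objective.

#3, #6, #7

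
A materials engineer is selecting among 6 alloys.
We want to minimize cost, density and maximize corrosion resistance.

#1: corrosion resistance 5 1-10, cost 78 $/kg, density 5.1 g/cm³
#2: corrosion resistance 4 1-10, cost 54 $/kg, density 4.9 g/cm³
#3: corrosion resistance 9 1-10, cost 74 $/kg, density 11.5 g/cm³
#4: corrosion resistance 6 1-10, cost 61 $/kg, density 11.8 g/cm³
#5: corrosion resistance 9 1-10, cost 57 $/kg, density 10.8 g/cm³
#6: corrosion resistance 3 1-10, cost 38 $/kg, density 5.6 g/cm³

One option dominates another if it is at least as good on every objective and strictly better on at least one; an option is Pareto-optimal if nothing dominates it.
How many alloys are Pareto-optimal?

#1: not dominated.
#2: not dominated (best density).
#3: dominated by #5 (corrosion resistance 9≥9, cost 57≤74, density 10.8≤11.5).
#4: dominated by #5 (corrosion resistance 9≥6, cost 57≤61, density 10.8≤11.8).
#5: not dominated.
#6: not dominated (best cost).
Pareto-optimal: #1, #2, #5, #6 → 4.

4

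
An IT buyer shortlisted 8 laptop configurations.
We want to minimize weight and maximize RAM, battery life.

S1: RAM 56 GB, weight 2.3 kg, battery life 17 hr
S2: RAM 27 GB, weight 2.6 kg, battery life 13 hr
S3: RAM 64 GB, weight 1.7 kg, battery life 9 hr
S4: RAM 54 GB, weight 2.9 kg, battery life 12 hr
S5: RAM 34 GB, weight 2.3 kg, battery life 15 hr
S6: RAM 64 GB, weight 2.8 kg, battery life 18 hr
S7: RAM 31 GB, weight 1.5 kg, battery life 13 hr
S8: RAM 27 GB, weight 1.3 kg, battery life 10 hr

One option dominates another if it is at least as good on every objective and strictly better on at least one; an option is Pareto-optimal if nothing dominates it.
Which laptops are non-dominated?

S1: not dominated.
S2: dominated by S1 (RAM 56≥27, weight 2.3≤2.6, battery life 17≥13).
S3: not dominated.
S4: dominated by S1 (RAM 56≥54, weight 2.3≤2.9, battery life 17≥12).
S5: dominated by S1 (RAM 56≥34, weight 2.3≤2.3, battery life 17≥15).
S6: not dominated (best battery life).
S7: not dominated.
S8: not dominated (best weight).

S1, S3, S6, S7, S8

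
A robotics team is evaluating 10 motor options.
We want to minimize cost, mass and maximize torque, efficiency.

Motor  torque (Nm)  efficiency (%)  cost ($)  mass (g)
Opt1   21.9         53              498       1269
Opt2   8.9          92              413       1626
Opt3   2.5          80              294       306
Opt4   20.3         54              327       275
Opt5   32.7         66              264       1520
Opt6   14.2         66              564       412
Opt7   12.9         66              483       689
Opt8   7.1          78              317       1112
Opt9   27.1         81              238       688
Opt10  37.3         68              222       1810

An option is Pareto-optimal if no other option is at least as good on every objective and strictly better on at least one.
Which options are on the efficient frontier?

Opt1: dominated by Opt9 (torque 27.1≥21.9, efficiency 81≥53, cost 238≤498, mass 688≤1269).
Opt2: not dominated (best efficiency).
Opt3: not dominated.
Opt4: not dominated (best mass).
Opt5: not dominated.
Opt6: not dominated.
Opt7: dominated by Opt9 (torque 27.1≥12.9, efficiency 81≥66, cost 238≤483, mass 688≤689).
Opt8: dominated by Opt9 (torque 27.1≥7.1, efficiency 81≥78, cost 238≤317, mass 688≤1112).
Opt9: not dominated.
Opt10: not dominated (best torque).

Opt2, Opt3, Opt4, Opt5, Opt6, Opt9, Opt10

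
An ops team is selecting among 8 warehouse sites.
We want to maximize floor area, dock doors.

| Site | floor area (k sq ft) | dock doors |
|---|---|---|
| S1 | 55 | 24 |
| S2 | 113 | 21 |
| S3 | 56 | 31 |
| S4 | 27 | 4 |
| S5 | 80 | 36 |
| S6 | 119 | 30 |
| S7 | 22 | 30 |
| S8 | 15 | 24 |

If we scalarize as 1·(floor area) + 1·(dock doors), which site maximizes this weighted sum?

S6

S1: 1·55 + 1·24 = 79
S2: 1·113 + 1·21 = 134
S3: 1·56 + 1·31 = 87
S4: 1·27 + 1·4 = 31
S5: 1·80 + 1·36 = 116
S6: 1·119 + 1·30 = 149
S7: 1·22 + 1·30 = 52
S8: 1·15 + 1·24 = 39
Highest: S6 at 149.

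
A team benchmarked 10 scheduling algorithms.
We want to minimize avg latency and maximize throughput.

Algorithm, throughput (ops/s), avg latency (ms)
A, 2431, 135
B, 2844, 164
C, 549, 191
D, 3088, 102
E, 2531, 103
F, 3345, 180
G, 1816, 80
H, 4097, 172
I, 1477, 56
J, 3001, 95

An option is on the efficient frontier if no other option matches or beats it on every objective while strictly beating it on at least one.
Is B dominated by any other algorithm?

Yes

D vs B: throughput 3088≥2844, avg latency 102≤164 — D is at least as good on every objective and strictly better on at least one, so D dominates B.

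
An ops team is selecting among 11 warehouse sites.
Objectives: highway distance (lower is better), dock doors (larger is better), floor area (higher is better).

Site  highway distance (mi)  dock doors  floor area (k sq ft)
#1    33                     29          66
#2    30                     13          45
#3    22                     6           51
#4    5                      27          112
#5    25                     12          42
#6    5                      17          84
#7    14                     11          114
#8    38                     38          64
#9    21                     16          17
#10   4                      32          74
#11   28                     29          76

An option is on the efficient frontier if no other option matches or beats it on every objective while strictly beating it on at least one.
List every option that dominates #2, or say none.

#4, #6, #10, #11

#4: highway distance 5≤30, dock doors 27≥13, floor area 112≥45 — dominates #2.
#6: highway distance 5≤30, dock doors 17≥13, floor area 84≥45 — dominates #2.
#10: highway distance 4≤30, dock doors 32≥13, floor area 74≥45 — dominates #2.
#11: highway distance 28≤30, dock doors 29≥13, floor area 76≥45 — dominates #2.
Others (#1, #3, #5, #7, #8, #9) are each worse than #2 on at least one objective.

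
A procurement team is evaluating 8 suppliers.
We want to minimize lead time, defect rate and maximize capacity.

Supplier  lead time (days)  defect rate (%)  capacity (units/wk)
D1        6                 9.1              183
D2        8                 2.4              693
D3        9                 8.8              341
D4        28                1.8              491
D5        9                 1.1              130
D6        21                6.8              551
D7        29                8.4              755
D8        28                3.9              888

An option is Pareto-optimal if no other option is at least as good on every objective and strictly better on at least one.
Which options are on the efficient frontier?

D1: not dominated (best lead time).
D2: not dominated.
D3: dominated by D2 (lead time 8≤9, defect rate 2.4≤8.8, capacity 693≥341).
D4: not dominated.
D5: not dominated (best defect rate).
D6: dominated by D2 (lead time 8≤21, defect rate 2.4≤6.8, capacity 693≥551).
D7: dominated by D8 (lead time 28≤29, defect rate 3.9≤8.4, capacity 888≥755).
D8: not dominated (best capacity).

D1, D2, D4, D5, D8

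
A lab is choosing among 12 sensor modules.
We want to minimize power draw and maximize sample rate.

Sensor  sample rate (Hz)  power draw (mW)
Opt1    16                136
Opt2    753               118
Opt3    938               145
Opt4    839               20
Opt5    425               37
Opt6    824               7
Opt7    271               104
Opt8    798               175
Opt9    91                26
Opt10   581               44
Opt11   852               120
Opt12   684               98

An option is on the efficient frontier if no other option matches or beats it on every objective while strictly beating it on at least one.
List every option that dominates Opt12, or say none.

Opt4, Opt6

Opt4: sample rate 839≥684, power draw 20≤98 — dominates Opt12.
Opt6: sample rate 824≥684, power draw 7≤98 — dominates Opt12.
Others (Opt1, Opt2, Opt3, Opt5, Opt7, Opt8, Opt9, Opt10, Opt11) are each worse than Opt12 on at least one objective.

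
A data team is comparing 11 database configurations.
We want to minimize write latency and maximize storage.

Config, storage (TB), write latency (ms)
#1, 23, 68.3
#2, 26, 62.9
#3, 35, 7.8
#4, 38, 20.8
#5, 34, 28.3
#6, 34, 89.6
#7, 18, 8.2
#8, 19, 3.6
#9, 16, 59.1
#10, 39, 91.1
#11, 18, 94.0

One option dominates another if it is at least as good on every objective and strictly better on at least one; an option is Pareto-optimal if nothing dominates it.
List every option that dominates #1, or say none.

#2, #3, #4, #5

#2: storage 26≥23, write latency 62.9≤68.3 — dominates #1.
#3: storage 35≥23, write latency 7.8≤68.3 — dominates #1.
#4: storage 38≥23, write latency 20.8≤68.3 — dominates #1.
#5: storage 34≥23, write latency 28.3≤68.3 — dominates #1.
Others (#6, #7, #8, #9, #10, #11) are each worse than #1 on at least one objective.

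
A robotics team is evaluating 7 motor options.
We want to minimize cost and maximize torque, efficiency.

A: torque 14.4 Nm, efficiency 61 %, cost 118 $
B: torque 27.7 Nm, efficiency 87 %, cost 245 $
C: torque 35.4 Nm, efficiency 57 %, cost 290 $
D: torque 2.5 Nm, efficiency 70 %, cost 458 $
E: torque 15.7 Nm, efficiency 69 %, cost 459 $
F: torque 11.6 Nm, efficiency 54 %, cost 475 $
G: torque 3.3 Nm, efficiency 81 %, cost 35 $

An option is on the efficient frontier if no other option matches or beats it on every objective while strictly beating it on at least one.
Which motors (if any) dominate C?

A: worse on torque (14.4 vs 35.4).
B: worse on torque (27.7 vs 35.4).
D: worse on torque (2.5 vs 35.4).
E: worse on torque (15.7 vs 35.4).
F: worse on torque (11.6 vs 35.4).
G: worse on torque (3.3 vs 35.4).
No option dominates C.

none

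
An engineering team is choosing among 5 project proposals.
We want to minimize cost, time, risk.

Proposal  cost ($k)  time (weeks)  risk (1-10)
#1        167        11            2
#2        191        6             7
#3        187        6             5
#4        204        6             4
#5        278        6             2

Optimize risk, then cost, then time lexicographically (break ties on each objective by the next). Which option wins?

First minimize risk: best is 2, kept {#1, #5}.
Then minimize cost: best is 167, kept {#1}.

#1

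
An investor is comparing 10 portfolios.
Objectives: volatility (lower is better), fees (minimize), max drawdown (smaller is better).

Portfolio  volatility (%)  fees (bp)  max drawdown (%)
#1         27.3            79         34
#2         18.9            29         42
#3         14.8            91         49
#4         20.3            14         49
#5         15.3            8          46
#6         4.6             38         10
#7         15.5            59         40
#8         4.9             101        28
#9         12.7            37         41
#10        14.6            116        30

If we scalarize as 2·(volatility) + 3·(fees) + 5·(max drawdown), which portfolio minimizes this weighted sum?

#1: 2·27.3 + 3·79 + 5·34 = 461.6
#2: 2·18.9 + 3·29 + 5·42 = 334.8
#3: 2·14.8 + 3·91 + 5·49 = 547.6
#4: 2·20.3 + 3·14 + 5·49 = 327.6
#5: 2·15.3 + 3·8 + 5·46 = 284.6
#6: 2·4.6 + 3·38 + 5·10 = 173.2
#7: 2·15.5 + 3·59 + 5·40 = 408.0
#8: 2·4.9 + 3·101 + 5·28 = 452.8
#9: 2·12.7 + 3·37 + 5·41 = 341.4
#10: 2·14.6 + 3·116 + 5·30 = 527.2
Lowest: #6 at 173.2.

#6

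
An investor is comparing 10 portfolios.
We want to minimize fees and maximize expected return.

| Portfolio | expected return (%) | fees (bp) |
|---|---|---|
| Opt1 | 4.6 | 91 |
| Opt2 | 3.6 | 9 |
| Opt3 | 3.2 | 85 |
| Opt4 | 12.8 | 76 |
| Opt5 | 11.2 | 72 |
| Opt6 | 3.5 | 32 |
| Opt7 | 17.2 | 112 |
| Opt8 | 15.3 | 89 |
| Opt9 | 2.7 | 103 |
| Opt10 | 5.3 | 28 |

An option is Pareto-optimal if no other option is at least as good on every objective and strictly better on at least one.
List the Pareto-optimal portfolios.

Opt2, Opt4, Opt5, Opt7, Opt8, Opt10

Opt1: dominated by Opt4 (expected return 12.8≥4.6, fees 76≤91).
Opt2: not dominated (best fees).
Opt3: dominated by Opt2 (expected return 3.6≥3.2, fees 9≤85).
Opt4: not dominated.
Opt5: not dominated.
Opt6: dominated by Opt2 (expected return 3.6≥3.5, fees 9≤32).
Opt7: not dominated (best expected return).
Opt8: not dominated.
Opt9: dominated by Opt1 (expected return 4.6≥2.7, fees 91≤103).
Opt10: not dominated.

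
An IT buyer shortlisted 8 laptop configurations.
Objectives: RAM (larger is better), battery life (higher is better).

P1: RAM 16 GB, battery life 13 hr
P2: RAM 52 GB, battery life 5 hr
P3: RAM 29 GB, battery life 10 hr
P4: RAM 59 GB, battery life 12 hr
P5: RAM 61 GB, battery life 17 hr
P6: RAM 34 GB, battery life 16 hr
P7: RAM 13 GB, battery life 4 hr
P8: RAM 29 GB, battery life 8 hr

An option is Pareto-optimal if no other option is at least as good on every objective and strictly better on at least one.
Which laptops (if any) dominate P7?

P1: RAM 16≥13, battery life 13≥4 — dominates P7.
P2: RAM 52≥13, battery life 5≥4 — dominates P7.
P3: RAM 29≥13, battery life 10≥4 — dominates P7.
P4: RAM 59≥13, battery life 12≥4 — dominates P7.
P5: RAM 61≥13, battery life 17≥4 — dominates P7.
P6: RAM 34≥13, battery life 16≥4 — dominates P7.
P8: RAM 29≥13, battery life 8≥4 — dominates P7.

P1, P2, P3, P4, P5, P6, P8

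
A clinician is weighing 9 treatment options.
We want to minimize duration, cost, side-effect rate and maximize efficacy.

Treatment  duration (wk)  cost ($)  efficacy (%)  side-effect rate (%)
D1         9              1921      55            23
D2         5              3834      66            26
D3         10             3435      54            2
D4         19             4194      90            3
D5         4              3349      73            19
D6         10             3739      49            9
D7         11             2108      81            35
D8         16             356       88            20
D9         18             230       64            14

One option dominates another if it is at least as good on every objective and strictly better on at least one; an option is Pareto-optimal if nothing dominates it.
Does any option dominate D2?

Yes

D5 vs D2: duration 4≤5, cost 3349≤3834, efficacy 73≥66, side-effect rate 19≤26 — D5 is at least as good on every objective and strictly better on at least one, so D5 dominates D2.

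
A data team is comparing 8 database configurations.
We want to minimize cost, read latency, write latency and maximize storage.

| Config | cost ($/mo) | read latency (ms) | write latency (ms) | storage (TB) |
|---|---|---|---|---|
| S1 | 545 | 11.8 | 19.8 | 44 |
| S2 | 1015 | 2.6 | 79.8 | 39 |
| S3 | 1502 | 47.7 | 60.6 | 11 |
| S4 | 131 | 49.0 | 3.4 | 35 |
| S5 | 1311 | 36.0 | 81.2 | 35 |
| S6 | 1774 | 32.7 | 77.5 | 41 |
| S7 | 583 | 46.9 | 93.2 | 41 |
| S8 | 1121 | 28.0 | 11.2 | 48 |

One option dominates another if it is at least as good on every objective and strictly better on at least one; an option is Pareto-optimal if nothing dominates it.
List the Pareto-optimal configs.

S1, S2, S4, S8

S1: not dominated.
S2: not dominated (best read latency).
S3: dominated by S1 (cost 545≤1502, read latency 11.8≤47.7, write latency 19.8≤60.6, storage 44≥11).
S4: not dominated (best cost).
S5: dominated by S1 (cost 545≤1311, read latency 11.8≤36.0, write latency 19.8≤81.2, storage 44≥35).
S6: dominated by S1 (cost 545≤1774, read latency 11.8≤32.7, write latency 19.8≤77.5, storage 44≥41).
S7: dominated by S1 (cost 545≤583, read latency 11.8≤46.9, write latency 19.8≤93.2, storage 44≥41).
S8: not dominated (best storage).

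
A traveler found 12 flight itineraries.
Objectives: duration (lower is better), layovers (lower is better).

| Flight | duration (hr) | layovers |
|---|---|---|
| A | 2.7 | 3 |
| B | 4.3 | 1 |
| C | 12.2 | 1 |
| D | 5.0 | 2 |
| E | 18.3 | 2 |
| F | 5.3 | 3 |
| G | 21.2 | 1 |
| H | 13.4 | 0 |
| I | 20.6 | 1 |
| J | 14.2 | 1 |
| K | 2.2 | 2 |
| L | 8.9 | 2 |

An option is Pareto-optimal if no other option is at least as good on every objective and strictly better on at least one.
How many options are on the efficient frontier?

3

A: dominated by K (duration 2.2≤2.7, layovers 2≤3).
B: not dominated.
C: dominated by B (duration 4.3≤12.2, layovers 1≤1).
D: dominated by B (duration 4.3≤5.0, layovers 1≤2).
E: dominated by B (duration 4.3≤18.3, layovers 1≤2).
F: dominated by A (duration 2.7≤5.3, layovers 3≤3).
G: dominated by B (duration 4.3≤21.2, layovers 1≤1).
H: not dominated (best layovers).
I: dominated by B (duration 4.3≤20.6, layovers 1≤1).
J: dominated by B (duration 4.3≤14.2, layovers 1≤1).
K: not dominated (best duration).
L: dominated by B (duration 4.3≤8.9, layovers 1≤2).
Pareto-optimal: B, H, K → 3.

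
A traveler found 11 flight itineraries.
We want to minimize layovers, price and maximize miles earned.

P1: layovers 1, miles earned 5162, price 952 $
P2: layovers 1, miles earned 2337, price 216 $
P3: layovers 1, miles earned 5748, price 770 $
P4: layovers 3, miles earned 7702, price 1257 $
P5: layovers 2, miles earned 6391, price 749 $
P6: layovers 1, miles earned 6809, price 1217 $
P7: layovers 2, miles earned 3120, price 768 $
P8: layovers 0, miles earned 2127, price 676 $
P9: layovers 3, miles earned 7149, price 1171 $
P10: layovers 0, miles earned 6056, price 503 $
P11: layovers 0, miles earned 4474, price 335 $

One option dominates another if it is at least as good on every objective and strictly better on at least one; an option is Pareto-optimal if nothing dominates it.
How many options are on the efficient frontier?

7

P1: dominated by P3 (layovers 1≤1, miles earned 5748≥5162, price 770≤952).
P2: not dominated (best price).
P3: dominated by P10 (layovers 0≤1, miles earned 6056≥5748, price 503≤770).
P4: not dominated (best miles earned).
P5: not dominated.
P6: not dominated.
P7: dominated by P5 (layovers 2≤2, miles earned 6391≥3120, price 749≤768).
P8: dominated by P10 (layovers 0≤0, miles earned 6056≥2127, price 503≤676).
P9: not dominated.
P10: not dominated.
P11: not dominated.
Pareto-optimal: P2, P4, P5, P6, P9, P10, P11 → 7.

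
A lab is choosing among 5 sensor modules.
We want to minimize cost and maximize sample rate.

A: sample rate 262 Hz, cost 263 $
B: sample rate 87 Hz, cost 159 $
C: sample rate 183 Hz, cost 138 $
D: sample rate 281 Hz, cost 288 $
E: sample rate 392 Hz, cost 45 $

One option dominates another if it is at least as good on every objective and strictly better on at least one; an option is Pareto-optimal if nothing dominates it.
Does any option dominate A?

Yes

E vs A: sample rate 392≥262, cost 45≤263 — E is at least as good on every objective and strictly better on at least one, so E dominates A.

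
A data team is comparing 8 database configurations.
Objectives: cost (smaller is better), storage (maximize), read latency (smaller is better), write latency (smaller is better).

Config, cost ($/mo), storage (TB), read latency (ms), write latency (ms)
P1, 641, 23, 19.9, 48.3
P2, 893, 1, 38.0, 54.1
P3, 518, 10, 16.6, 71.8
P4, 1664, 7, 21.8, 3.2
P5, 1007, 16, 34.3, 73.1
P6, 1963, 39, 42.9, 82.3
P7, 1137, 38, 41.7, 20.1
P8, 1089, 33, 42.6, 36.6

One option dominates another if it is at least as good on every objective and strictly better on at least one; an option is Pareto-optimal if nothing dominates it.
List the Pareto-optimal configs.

P1, P3, P4, P6, P7, P8

P1: not dominated.
P2: dominated by P1 (cost 641≤893, storage 23≥1, read latency 19.9≤38.0, write latency 48.3≤54.1).
P3: not dominated (best cost).
P4: not dominated (best write latency).
P5: dominated by P1 (cost 641≤1007, storage 23≥16, read latency 19.9≤34.3, write latency 48.3≤73.1).
P6: not dominated (best storage).
P7: not dominated.
P8: not dominated.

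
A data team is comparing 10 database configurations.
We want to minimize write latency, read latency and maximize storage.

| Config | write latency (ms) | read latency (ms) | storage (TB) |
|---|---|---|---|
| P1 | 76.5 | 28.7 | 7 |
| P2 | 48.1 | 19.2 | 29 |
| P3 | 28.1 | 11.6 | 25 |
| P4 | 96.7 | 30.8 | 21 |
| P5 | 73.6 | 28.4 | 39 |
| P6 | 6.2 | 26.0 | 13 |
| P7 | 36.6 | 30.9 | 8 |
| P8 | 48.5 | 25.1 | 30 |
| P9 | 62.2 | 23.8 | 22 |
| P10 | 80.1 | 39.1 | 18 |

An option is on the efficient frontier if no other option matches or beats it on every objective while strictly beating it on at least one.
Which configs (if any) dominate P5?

none

P1: worse on write latency (76.5 vs 73.6).
P2: worse on storage (29 vs 39).
P3: worse on storage (25 vs 39).
P4: worse on write latency (96.7 vs 73.6).
P6: worse on storage (13 vs 39).
P7: worse on read latency (30.9 vs 28.4).
P8: worse on storage (30 vs 39).
P9: worse on storage (22 vs 39).
P10: worse on write latency (80.1 vs 73.6).
No option dominates P5.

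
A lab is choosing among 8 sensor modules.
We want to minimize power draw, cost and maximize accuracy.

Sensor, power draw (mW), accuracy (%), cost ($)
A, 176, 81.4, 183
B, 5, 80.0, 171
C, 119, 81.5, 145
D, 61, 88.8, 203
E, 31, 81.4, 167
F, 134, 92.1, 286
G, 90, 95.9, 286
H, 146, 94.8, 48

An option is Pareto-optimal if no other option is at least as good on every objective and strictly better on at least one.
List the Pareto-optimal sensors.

B, C, D, E, G, H

A: dominated by C (power draw 119≤176, accuracy 81.5≥81.4, cost 145≤183).
B: not dominated (best power draw).
C: not dominated.
D: not dominated.
E: not dominated.
F: dominated by G (power draw 90≤134, accuracy 95.9≥92.1, cost 286≤286).
G: not dominated (best accuracy).
H: not dominated (best cost).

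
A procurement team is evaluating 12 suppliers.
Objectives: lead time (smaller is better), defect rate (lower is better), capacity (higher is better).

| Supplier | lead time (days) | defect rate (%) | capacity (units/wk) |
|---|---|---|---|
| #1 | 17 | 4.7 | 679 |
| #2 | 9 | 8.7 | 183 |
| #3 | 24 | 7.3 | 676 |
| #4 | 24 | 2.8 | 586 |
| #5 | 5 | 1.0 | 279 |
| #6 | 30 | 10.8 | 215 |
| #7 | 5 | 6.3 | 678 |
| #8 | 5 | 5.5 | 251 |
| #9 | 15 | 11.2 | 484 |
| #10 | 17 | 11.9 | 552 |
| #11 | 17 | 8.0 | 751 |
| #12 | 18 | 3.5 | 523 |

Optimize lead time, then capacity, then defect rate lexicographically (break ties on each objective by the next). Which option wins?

#7

First minimize lead time: best is 5, kept {#5, #7, #8}.
Then maximize capacity: best is 678, kept {#7}.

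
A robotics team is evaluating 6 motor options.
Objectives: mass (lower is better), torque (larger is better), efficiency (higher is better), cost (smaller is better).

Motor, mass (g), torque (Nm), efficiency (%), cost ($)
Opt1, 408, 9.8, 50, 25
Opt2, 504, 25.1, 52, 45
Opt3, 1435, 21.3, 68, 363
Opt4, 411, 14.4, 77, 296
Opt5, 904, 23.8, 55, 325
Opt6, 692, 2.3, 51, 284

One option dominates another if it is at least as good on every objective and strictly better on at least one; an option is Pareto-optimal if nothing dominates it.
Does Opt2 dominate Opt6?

Yes

Opt2 vs Opt6: mass 504≤692, torque 25.1≥2.3, efficiency 52≥51, cost 45≤284 — Opt2 is at least as good on every objective with at least one strict improvement.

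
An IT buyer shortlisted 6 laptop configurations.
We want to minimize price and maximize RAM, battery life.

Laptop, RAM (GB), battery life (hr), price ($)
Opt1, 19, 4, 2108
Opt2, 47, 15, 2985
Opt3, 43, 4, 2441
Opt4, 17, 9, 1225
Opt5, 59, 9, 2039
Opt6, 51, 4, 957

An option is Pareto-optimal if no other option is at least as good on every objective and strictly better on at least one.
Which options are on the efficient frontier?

Opt2, Opt4, Opt5, Opt6

Opt1: dominated by Opt5 (RAM 59≥19, battery life 9≥4, price 2039≤2108).
Opt2: not dominated (best battery life).
Opt3: dominated by Opt5 (RAM 59≥43, battery life 9≥4, price 2039≤2441).
Opt4: not dominated.
Opt5: not dominated (best RAM).
Opt6: not dominated (best price).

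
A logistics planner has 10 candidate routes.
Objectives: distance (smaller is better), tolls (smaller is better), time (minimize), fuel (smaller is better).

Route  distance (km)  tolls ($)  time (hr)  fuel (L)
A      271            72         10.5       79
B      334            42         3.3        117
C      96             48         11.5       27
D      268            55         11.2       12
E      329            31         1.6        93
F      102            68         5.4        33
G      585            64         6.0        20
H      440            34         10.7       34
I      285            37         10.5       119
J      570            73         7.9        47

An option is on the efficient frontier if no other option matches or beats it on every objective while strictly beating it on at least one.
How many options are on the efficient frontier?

7

A: dominated by F (distance 102≤271, tolls 68≤72, time 5.4≤10.5, fuel 33≤79).
B: dominated by E (distance 329≤334, tolls 31≤42, time 1.6≤3.3, fuel 93≤117).
C: not dominated (best distance).
D: not dominated (best fuel).
E: not dominated (best tolls).
F: not dominated.
G: not dominated.
H: not dominated.
I: not dominated.
J: dominated by F (distance 102≤570, tolls 68≤73, time 5.4≤7.9, fuel 33≤47).
Pareto-optimal: C, D, E, F, G, H, I → 7.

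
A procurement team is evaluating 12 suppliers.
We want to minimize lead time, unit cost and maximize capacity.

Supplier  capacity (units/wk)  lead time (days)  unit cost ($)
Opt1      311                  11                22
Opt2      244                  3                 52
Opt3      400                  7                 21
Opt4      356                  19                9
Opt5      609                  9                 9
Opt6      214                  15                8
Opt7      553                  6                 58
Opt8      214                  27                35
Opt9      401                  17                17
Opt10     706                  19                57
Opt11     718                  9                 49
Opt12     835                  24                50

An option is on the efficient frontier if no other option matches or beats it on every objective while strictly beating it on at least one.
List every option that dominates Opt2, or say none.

none

Opt1: worse on lead time (11 vs 3).
Opt3: worse on lead time (7 vs 3).
Opt4: worse on lead time (19 vs 3).
Opt5: worse on lead time (9 vs 3).
Opt6: worse on capacity (214 vs 244).
Opt7: worse on lead time (6 vs 3).
Opt8: worse on capacity (214 vs 244).
Opt9: worse on lead time (17 vs 3).
Opt10: worse on lead time (19 vs 3).
Opt11: worse on lead time (9 vs 3).
Opt12: worse on lead time (24 vs 3).
No option dominates Opt2.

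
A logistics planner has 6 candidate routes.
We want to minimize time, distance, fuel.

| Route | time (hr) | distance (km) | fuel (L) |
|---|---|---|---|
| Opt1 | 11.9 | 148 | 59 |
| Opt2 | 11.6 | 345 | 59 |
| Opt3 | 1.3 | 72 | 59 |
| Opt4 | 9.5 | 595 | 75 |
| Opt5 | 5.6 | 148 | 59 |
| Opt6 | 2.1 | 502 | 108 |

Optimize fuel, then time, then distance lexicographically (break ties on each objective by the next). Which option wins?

Opt3

First minimize fuel: best is 59, kept {Opt1, Opt2, Opt3, Opt5}.
Then minimize time: best is 1.3, kept {Opt3}.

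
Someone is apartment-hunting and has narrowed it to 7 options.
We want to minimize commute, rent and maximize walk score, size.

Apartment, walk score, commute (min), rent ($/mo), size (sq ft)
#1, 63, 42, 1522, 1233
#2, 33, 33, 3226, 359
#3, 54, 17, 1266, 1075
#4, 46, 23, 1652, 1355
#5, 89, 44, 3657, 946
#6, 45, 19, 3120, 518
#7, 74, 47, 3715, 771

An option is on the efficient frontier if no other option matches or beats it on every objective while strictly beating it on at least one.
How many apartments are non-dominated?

4

#1: not dominated.
#2: dominated by #3 (walk score 54≥33, commute 17≤33, rent 1266≤3226, size 1075≥359).
#3: not dominated (best commute).
#4: not dominated (best size).
#5: not dominated (best walk score).
#6: dominated by #3 (walk score 54≥45, commute 17≤19, rent 1266≤3120, size 1075≥518).
#7: dominated by #5 (walk score 89≥74, commute 44≤47, rent 3657≤3715, size 946≥771).
Pareto-optimal: #1, #3, #4, #5 → 4.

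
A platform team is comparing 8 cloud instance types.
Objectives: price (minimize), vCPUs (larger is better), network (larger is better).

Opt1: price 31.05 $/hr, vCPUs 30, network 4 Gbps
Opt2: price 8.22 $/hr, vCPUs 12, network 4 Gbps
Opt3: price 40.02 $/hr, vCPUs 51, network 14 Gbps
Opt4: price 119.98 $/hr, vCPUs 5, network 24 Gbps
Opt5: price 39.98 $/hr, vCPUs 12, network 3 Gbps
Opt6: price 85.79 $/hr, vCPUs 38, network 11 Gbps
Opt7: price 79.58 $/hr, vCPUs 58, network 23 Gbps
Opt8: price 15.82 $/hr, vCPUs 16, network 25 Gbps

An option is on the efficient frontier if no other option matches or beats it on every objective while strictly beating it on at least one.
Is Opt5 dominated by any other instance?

Opt1 vs Opt5: price 31.05≤39.98, vCPUs 30≥12, network 4≥3 — Opt1 is at least as good on every objective and strictly better on at least one, so Opt1 dominates Opt5.

Yes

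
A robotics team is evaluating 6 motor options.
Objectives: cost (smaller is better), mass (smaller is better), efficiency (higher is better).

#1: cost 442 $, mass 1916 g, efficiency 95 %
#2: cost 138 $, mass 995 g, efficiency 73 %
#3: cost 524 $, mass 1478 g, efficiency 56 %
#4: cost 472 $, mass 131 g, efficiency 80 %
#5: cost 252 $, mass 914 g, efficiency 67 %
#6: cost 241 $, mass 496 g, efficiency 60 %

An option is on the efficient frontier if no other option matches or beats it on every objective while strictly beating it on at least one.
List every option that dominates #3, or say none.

#2, #4, #5, #6

#2: cost 138≤524, mass 995≤1478, efficiency 73≥56 — dominates #3.
#4: cost 472≤524, mass 131≤1478, efficiency 80≥56 — dominates #3.
#5: cost 252≤524, mass 914≤1478, efficiency 67≥56 — dominates #3.
#6: cost 241≤524, mass 496≤1478, efficiency 60≥56 — dominates #3.
Others (#1) are each worse than #3 on at least one objective.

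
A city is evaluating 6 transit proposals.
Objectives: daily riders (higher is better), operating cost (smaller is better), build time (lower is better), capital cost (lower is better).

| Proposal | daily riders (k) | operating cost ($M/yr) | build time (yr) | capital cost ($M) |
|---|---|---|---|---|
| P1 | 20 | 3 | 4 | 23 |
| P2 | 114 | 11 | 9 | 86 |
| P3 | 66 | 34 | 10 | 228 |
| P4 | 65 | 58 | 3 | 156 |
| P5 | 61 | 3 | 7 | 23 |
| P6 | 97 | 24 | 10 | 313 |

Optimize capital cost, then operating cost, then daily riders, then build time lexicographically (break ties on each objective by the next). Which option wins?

P5

First minimize capital cost: best is 23, kept {P1, P5}.
Then minimize operating cost: best is 3, kept {P1, P5}.
Then maximize daily riders: best is 61, kept {P5}.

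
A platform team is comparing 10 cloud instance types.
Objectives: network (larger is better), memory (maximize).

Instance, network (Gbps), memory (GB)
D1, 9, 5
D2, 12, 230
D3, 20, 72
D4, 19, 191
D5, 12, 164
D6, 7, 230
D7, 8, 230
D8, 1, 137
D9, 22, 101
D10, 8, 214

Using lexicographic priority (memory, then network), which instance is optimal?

First maximize memory: best is 230, kept {D2, D6, D7}.
Then maximize network: best is 12, kept {D2}.

D2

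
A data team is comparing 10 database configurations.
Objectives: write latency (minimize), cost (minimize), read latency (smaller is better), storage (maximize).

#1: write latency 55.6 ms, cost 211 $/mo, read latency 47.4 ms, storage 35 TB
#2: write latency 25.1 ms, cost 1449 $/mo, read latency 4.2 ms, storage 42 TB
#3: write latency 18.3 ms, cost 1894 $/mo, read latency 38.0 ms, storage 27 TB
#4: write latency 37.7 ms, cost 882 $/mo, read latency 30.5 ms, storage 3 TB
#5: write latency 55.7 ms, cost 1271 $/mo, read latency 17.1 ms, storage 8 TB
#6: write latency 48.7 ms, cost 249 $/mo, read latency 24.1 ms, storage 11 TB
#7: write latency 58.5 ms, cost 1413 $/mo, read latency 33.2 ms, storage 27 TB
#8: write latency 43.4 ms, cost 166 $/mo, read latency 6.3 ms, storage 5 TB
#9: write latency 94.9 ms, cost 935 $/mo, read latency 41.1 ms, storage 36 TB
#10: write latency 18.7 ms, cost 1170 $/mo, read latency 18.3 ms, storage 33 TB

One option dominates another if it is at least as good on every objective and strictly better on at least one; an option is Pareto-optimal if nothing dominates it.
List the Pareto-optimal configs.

#1, #2, #3, #4, #5, #6, #8, #9, #10

#1: not dominated.
#2: not dominated (best read latency).
#3: not dominated (best write latency).
#4: not dominated.
#5: not dominated.
#6: not dominated.
#7: dominated by #10 (write latency 18.7≤58.5, cost 1170≤1413, read latency 18.3≤33.2, storage 33≥27).
#8: not dominated (best cost).
#9: not dominated.
#10: not dominated.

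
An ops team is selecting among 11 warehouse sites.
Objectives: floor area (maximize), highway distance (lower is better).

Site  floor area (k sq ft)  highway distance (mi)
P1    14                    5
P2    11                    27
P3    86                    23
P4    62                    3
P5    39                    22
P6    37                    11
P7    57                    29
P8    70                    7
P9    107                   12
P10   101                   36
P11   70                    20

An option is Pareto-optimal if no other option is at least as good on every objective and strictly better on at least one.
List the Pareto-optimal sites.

P4, P8, P9

P1: dominated by P4 (floor area 62≥14, highway distance 3≤5).
P2: dominated by P1 (floor area 14≥11, highway distance 5≤27).
P3: dominated by P9 (floor area 107≥86, highway distance 12≤23).
P4: not dominated (best highway distance).
P5: dominated by P4 (floor area 62≥39, highway distance 3≤22).
P6: dominated by P4 (floor area 62≥37, highway distance 3≤11).
P7: dominated by P3 (floor area 86≥57, highway distance 23≤29).
P8: not dominated.
P9: not dominated (best floor area).
P10: dominated by P9 (floor area 107≥101, highway distance 12≤36).
P11: dominated by P8 (floor area 70≥70, highway distance 7≤20).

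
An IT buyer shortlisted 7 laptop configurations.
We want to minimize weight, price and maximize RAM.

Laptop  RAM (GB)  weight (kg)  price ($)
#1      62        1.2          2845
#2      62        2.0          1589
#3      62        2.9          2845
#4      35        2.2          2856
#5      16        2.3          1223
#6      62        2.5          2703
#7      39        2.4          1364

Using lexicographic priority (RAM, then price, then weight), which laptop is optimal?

#2

First maximize RAM: best is 62, kept {#1, #2, #3, #6}.
Then minimize price: best is 1589, kept {#2}.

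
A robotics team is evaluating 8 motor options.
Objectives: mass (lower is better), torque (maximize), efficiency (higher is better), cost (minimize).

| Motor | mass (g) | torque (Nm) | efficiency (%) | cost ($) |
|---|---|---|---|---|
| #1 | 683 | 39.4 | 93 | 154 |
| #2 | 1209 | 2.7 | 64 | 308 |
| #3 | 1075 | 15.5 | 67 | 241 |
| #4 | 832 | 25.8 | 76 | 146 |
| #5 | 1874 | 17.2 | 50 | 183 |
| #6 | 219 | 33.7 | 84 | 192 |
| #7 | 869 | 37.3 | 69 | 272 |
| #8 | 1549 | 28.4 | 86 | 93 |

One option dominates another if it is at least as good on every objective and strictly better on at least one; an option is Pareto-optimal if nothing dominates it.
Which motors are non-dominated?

#1: not dominated (best torque).
#2: dominated by #1 (mass 683≤1209, torque 39.4≥2.7, efficiency 93≥64, cost 154≤308).
#3: dominated by #1 (mass 683≤1075, torque 39.4≥15.5, efficiency 93≥67, cost 154≤241).
#4: not dominated.
#5: dominated by #1 (mass 683≤1874, torque 39.4≥17.2, efficiency 93≥50, cost 154≤183).
#6: not dominated (best mass).
#7: dominated by #1 (mass 683≤869, torque 39.4≥37.3, efficiency 93≥69, cost 154≤272).
#8: not dominated (best cost).

#1, #4, #6, #8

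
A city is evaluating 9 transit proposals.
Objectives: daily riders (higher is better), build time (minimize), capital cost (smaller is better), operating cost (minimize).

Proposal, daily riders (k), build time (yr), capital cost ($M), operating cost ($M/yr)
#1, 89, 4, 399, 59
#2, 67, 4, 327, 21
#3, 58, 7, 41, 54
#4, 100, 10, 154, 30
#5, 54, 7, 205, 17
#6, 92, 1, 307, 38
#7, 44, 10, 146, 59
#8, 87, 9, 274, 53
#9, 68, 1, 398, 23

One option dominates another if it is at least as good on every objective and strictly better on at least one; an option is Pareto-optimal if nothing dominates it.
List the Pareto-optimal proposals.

#1: dominated by #6 (daily riders 92≥89, build time 1≤4, capital cost 307≤399, operating cost 38≤59).
#2: not dominated.
#3: not dominated (best capital cost).
#4: not dominated (best daily riders).
#5: not dominated (best operating cost).
#6: not dominated.
#7: dominated by #3 (daily riders 58≥44, build time 7≤10, capital cost 41≤146, operating cost 54≤59).
#8: not dominated.
#9: not dominated.

#2, #3, #4, #5, #6, #8, #9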